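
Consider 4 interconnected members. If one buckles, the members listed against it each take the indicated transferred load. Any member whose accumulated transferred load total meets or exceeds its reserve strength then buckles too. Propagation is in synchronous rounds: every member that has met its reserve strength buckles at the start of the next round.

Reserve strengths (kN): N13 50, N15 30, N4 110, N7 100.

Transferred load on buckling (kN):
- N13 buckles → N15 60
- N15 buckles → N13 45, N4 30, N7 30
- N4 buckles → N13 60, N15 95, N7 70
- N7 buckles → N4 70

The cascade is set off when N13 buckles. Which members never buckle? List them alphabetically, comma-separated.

N4, N7

Round 1 — N13 buckles (initial).
  N15: +60 → 60 ≥ 30
Round 2 — N15 buckles.
  N4: +30 → 30 < 110
  N7: +30 → 30 < 100
No further bucklings.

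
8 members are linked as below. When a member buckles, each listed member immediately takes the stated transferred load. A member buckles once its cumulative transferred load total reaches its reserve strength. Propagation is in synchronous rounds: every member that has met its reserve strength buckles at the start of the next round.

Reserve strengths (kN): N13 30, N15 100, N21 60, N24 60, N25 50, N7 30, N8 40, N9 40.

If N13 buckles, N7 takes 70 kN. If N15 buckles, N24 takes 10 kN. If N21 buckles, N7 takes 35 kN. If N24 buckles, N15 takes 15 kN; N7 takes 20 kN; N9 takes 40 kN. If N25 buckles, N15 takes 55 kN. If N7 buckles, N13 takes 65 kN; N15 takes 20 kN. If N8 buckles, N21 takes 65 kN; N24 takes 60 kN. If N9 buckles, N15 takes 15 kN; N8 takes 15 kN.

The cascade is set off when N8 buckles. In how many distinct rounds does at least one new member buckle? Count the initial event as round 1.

4

Round 1 — N8 buckles (initial).
  N21: +65 → 65 ≥ 60
  N24: +60 → 60 ≥ 60
Round 2 — N21, N24 buckle.
  N15: +15 → 15 < 100
  N7: +35+20 → 55 ≥ 30
  N9: +40 → 40 ≥ 40
Round 3 — N7, N9 buckle.
  N13: +65 → 65 ≥ 30
  N15: +20+15 → 50 < 100
Round 4 — N13 buckles.
No further bucklings.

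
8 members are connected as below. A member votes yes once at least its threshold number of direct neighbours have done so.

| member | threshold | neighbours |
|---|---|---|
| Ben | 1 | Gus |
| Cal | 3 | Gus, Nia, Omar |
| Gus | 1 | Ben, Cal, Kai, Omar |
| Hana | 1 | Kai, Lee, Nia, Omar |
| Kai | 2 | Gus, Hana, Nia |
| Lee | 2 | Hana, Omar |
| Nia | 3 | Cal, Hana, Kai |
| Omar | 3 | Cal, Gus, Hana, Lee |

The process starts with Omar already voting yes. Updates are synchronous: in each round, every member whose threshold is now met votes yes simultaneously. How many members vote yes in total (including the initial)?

Round 1 — Omar votes yes (initial).
Round 2 — checking thresholds:
  Cal: 1 of 3 neighbours < 3, below threshold.
  Gus: 1 of 4 neighbours ≥ 1, votes yes.
  Hana: 1 of 4 neighbours ≥ 1, votes yes.
  Lee: 1 of 2 neighbours < 2, below threshold.
Round 3 — checking thresholds:
  Ben: 1 of 1 neighbours ≥ 1, votes yes.
  Cal: 2 of 3 neighbours < 3, below threshold.
  Kai: 2 of 3 neighbours ≥ 2, votes yes.
  Lee: 2 of 2 neighbours ≥ 2, votes yes.
  Nia: 1 of 3 neighbours < 3, below threshold.
Round 4 — no new yes votes; cascade stops.

6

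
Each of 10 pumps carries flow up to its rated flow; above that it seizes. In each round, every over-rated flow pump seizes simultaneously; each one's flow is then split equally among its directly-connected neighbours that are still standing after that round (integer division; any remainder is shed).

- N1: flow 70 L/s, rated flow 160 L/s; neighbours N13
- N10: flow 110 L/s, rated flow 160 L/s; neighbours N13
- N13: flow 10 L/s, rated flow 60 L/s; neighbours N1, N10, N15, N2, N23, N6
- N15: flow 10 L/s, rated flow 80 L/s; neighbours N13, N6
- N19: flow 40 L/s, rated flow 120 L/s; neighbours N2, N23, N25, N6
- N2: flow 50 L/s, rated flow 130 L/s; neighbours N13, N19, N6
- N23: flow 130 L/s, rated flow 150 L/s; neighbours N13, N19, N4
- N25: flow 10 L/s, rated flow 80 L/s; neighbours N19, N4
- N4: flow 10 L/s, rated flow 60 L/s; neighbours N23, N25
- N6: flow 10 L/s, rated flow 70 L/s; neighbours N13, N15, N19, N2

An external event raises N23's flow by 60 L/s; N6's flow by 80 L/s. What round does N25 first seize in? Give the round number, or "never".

Round 1 — N23 at 190 > 150; N6 at 90 > 70. N23, N6 seize.
  N23 sheds 190 L/s to N13, N19, N4: 63 each (1 lost).
    N13: 10+63 = 73 > 60
    N19: 40+63 = 103 ≤ 120
    N4: 10+63 = 73 > 60
  N6 sheds 90 L/s to N13, N15, N19, N2: 22 each (2 lost).
    N13: 73+22 = 95 > 60
    N15: 10+22 = 32 ≤ 80
    N19: 103+22 = 125 > 120
    N2: 50+22 = 72 ≤ 130
Round 2 — N13, N19, N4 seize.
  N13 sheds 95 L/s to N1, N10, N15, N2: 23 each (3 lost).
    N1: 70+23 = 93 ≤ 160
    N10: 110+23 = 133 ≤ 160
    N15: 32+23 = 55 ≤ 80
    N2: 72+23 = 95 ≤ 130
  N19 sheds 125 L/s to N2, N25: 62 each (1 lost).
    N2: 95+62 = 157 > 130
    N25: 10+62 = 72 ≤ 80
  N4 sheds 73 L/s to N25: 73 each.
    N25: 72+73 = 145 > 80
Round 3 — N2, N25 seize.
  N2 sheds 157 L/s: no online neighbours, lost.
  N25 sheds 145 L/s: no online neighbours, lost.
No further seizures.

3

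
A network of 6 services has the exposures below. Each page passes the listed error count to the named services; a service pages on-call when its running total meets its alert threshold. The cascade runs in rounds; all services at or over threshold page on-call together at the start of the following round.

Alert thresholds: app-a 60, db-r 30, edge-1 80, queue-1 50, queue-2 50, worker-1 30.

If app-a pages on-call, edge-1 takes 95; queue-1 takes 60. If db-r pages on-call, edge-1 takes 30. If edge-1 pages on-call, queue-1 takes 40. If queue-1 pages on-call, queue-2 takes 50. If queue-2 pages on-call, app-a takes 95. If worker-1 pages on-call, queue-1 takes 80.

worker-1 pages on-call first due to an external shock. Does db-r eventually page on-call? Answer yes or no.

no

Round 1 — worker-1 pages on-call (initial).
  queue-1: +80 → 80 ≥ 50
Round 2 — queue-1 pages on-call.
  queue-2: +50 → 50 ≥ 50
Round 3 — queue-2 pages on-call.
  app-a: +95 → 95 ≥ 60
Round 4 — app-a pages on-call.
  edge-1: +95 → 95 ≥ 80
Round 5 — edge-1 pages on-call.
No further pages.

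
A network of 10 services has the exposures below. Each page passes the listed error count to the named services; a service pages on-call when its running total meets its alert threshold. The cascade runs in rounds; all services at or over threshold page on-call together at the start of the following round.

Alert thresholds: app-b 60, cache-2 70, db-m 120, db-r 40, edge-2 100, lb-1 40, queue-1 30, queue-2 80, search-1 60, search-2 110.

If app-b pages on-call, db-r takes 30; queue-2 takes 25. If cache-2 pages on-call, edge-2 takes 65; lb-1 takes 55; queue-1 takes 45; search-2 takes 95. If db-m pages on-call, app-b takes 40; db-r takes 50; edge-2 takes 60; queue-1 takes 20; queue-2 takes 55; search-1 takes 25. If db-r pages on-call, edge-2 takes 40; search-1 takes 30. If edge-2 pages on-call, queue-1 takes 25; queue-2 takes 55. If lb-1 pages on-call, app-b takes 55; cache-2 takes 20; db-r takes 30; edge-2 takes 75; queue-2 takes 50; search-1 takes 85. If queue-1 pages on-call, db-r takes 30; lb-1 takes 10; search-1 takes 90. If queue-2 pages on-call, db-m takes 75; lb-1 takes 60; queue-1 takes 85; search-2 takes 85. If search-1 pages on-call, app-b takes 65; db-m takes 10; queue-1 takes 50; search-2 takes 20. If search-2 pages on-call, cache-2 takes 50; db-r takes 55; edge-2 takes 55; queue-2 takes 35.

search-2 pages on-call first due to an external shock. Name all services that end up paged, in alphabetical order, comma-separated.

Round 1 — search-2 pages on-call (initial).
  cache-2: +50 → 50 < 70
  db-r: +55 → 55 ≥ 40
  edge-2: +55 → 55 < 100
  queue-2: +35 → 35 < 80
Round 2 — db-r pages on-call.
  edge-2: +40 → 95 < 100
  search-1: +30 → 30 < 60
No further pages.

db-r, search-2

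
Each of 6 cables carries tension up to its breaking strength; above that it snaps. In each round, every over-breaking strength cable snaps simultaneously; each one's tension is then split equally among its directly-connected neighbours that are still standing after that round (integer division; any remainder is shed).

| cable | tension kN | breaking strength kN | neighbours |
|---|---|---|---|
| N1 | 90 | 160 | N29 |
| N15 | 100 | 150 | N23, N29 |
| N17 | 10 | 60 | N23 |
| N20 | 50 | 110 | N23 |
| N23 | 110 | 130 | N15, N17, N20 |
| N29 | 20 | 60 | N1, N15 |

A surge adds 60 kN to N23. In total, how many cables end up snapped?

5

Round 1 — N23 at 170 > 130. N23 snaps.
  N23 sheds 170 kN to N15, N17, N20: 56 each (2 lost).
    N15: 100+56 = 156 > 150
    N17: 10+56 = 66 > 60
    N20: 50+56 = 106 ≤ 110
Round 2 — N15, N17 snap.
  N15 sheds 156 kN to N29: 156 each.
    N29: 20+156 = 176 > 60
  N17 sheds 66 kN: no online neighbours, lost.
Round 3 — N29 snaps.
  N29 sheds 176 kN to N1: 176 each.
    N1: 90+176 = 266 > 160
Round 4 — N1 snaps.
  N1 sheds 266 kN: no online neighbours, lost.
No further breaks.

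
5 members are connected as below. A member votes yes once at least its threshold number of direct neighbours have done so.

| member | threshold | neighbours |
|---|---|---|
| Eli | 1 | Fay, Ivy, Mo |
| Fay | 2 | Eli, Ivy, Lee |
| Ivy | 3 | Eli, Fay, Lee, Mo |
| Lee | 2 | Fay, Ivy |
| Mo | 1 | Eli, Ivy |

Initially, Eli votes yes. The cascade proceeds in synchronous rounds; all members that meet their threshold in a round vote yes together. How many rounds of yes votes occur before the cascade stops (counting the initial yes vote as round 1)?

2

Round 1 — Eli votes yes (initial).
Round 2 — checking thresholds:
  Fay: 1 of 3 neighbours < 2, below threshold.
  Ivy: 1 of 4 neighbours < 3, below threshold.
  Mo: 1 of 2 neighbours ≥ 1, votes yes.
Round 3 — no new yes votes; cascade stops.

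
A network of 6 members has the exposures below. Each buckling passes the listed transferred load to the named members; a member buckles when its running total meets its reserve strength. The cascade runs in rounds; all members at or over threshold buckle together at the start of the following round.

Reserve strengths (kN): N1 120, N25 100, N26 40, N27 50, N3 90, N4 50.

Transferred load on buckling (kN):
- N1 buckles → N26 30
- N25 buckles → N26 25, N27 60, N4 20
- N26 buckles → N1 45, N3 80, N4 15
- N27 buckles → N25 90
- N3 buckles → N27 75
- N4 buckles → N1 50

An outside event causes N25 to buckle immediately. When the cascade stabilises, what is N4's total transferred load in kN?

20

Round 1 — N25 buckles (initial).
  N26: +25 → 25 < 40
  N27: +60 → 60 ≥ 50
  N4: +20 → 20 < 50
Round 2 — N27 buckles.
No further bucklings.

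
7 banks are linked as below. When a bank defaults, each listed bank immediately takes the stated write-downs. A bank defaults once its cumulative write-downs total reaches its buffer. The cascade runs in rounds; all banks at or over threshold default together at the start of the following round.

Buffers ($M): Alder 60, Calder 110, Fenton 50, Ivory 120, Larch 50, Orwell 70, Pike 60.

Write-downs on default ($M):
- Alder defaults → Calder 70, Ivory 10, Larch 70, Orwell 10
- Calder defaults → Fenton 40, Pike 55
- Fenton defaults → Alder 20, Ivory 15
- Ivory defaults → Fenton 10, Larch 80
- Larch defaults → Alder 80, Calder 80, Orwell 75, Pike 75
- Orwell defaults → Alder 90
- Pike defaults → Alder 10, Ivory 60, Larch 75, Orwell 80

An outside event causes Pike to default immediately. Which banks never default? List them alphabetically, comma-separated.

Round 1 — Pike defaults (initial).
  Alder: +10 → 10 < 60
  Ivory: +60 → 60 < 120
  Larch: +75 → 75 ≥ 50
  Orwell: +80 → 80 ≥ 70
Round 2 — Larch, Orwell default.
  Alder: +80+90 → 180 ≥ 60
  Calder: +80 → 80 < 110
Round 3 — Alder defaults.
  Calder: +70 → 150 ≥ 110
  Ivory: +10 → 70 < 120
Round 4 — Calder defaults.
  Fenton: +40 → 40 < 50
No further defaults.

Fenton, Ivory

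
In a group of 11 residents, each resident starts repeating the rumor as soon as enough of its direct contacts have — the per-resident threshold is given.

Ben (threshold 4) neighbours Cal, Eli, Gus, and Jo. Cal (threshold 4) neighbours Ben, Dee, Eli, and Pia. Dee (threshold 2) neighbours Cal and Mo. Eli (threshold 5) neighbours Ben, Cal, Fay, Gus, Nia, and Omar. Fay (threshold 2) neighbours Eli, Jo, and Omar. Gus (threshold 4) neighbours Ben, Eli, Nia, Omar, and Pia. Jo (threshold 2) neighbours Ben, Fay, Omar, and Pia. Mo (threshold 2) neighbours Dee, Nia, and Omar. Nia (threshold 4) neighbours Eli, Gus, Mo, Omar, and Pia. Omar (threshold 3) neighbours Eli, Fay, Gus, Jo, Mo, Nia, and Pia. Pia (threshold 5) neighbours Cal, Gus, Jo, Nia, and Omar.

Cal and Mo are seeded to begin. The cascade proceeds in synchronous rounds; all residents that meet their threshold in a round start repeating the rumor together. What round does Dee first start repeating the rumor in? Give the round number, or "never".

Round 1 — Cal, Mo start repeating the rumor (initial).
Round 2 — checking thresholds:
  Ben: 1 of 4 neighbours < 4, below threshold.
  Dee: 2 of 2 neighbours ≥ 2, starts repeating the rumor.
  Eli: 1 of 6 neighbours < 5, below threshold.
  Nia: 1 of 5 neighbours < 4, below threshold.
  Omar: 1 of 7 neighbours < 3, below threshold.
  Pia: 1 of 5 neighbours < 5, below threshold.
Round 3 — no new spreads; cascade stops.

2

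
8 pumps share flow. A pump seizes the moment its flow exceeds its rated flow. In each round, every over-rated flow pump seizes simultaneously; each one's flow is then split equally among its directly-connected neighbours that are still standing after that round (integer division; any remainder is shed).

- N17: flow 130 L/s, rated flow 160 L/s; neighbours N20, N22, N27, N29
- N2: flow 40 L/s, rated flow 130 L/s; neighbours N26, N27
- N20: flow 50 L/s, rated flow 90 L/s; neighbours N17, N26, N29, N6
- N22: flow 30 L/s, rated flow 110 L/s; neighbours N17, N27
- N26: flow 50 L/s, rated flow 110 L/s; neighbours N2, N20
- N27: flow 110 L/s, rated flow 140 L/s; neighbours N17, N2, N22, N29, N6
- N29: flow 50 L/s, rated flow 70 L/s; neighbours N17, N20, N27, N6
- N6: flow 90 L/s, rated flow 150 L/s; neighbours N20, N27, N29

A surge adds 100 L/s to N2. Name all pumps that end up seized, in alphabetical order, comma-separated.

N17, N2, N20, N22, N26, N27, N29, N6

Round 1 — N2 at 140 > 130. N2 seizes.
  N2 sheds 140 L/s to N26, N27: 70 each.
    N26: 50+70 = 120 > 110
    N27: 110+70 = 180 > 140
Round 2 — N26, N27 seize.
  N26 sheds 120 L/s to N20: 120 each.
    N20: 50+120 = 170 > 90
  N27 sheds 180 L/s to N17, N22, N29, N6: 45 each.
    N17: 130+45 = 175 > 160
    N22: 30+45 = 75 ≤ 110
    N29: 50+45 = 95 > 70
    N6: 90+45 = 135 ≤ 150
Round 3 — N17, N20, N29 seize.
  N17 sheds 175 L/s to N22: 175 each.
    N22: 75+175 = 250 > 110
  N20 sheds 170 L/s to N6: 170 each.
    N6: 135+170 = 305 > 150
  N29 sheds 95 L/s to N6: 95 each.
    N6: 305+95 = 400 > 150
Round 4 — N22, N6 seize.
  N22 sheds 250 L/s: no online neighbours, lost.
  N6 sheds 400 L/s: no online neighbours, lost.
No further seizures.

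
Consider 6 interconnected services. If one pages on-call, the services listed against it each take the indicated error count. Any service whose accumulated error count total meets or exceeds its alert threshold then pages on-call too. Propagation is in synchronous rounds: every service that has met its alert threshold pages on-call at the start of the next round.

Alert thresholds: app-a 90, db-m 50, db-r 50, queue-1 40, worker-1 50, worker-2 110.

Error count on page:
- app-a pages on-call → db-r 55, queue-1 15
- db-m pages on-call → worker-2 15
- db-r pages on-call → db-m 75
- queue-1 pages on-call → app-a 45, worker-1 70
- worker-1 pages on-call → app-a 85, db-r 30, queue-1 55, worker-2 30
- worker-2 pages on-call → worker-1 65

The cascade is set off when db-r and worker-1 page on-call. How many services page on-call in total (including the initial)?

Round 1 — db-r, worker-1 page on-call (initial).
  app-a: +85 → 85 < 90
  db-m: +75 → 75 ≥ 50
  queue-1: +55 → 55 ≥ 40
  worker-2: +30 → 30 < 110
Round 2 — db-m, queue-1 page on-call.
  app-a: +45 → 130 ≥ 90
  worker-2: +15 → 45 < 110
Round 3 — app-a pages on-call.
No further pages.

5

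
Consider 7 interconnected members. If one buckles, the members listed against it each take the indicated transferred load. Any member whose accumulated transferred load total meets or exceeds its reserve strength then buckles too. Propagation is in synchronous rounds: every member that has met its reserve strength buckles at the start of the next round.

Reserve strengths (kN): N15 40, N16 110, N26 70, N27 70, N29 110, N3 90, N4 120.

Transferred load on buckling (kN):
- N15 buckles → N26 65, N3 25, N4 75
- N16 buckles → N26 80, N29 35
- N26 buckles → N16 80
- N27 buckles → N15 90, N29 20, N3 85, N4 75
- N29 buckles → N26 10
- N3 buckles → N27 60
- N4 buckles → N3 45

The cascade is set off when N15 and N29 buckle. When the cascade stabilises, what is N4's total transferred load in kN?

Round 1 — N15, N29 buckle (initial).
  N26: +65+10 → 75 ≥ 70
  N3: +25 → 25 < 90
  N4: +75 → 75 < 120
Round 2 — N26 buckles.
  N16: +80 → 80 < 110
No further bucklings.

75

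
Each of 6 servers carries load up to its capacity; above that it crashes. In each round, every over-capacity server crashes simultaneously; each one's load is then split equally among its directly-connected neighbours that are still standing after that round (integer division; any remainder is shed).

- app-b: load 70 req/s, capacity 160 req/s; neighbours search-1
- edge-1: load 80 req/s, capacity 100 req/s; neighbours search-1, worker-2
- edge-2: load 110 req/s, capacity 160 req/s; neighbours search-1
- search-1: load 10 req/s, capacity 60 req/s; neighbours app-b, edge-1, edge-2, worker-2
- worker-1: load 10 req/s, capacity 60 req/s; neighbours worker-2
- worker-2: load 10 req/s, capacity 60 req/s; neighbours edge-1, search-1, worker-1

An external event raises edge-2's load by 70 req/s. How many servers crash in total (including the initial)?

Round 1 — edge-2 at 180 > 160. edge-2 crashes.
  edge-2 sheds 180 req/s to search-1: 180 each.
    search-1: 10+180 = 190 > 60
Round 2 — search-1 crashes.
  search-1 sheds 190 req/s to app-b, edge-1, worker-2: 63 each (1 lost).
    app-b: 70+63 = 133 ≤ 160
    edge-1: 80+63 = 143 > 100
    worker-2: 10+63 = 73 > 60
Round 3 — edge-1, worker-2 crash.
  edge-1 sheds 143 req/s: no online neighbours, lost.
  worker-2 sheds 73 req/s to worker-1: 73 each.
    worker-1: 10+73 = 83 > 60
Round 4 — worker-1 crashes.
  worker-1 sheds 83 req/s: no online neighbours, lost.
No further crashes.

5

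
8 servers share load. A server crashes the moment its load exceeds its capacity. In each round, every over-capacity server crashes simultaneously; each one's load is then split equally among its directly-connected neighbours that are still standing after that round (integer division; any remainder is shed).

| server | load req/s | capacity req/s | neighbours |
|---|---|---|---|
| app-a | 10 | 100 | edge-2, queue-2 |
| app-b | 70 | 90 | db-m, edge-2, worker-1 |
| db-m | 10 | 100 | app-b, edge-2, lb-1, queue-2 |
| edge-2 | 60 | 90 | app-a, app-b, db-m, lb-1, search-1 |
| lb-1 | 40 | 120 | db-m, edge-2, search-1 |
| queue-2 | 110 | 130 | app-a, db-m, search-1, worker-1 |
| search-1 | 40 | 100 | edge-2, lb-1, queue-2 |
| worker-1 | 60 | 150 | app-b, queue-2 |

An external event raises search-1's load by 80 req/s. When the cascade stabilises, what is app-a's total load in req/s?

85

Round 1 — search-1 at 120 > 100. search-1 crashes.
  search-1 sheds 120 req/s to edge-2, lb-1, queue-2: 40 each.
    edge-2: 60+40 = 100 > 90
    lb-1: 40+40 = 80 ≤ 120
    queue-2: 110+40 = 150 > 130
Round 2 — edge-2, queue-2 crash.
  edge-2 sheds 100 req/s to app-a, app-b, db-m, lb-1: 25 each.
    app-a: 10+25 = 35 ≤ 100
    app-b: 70+25 = 95 > 90
    db-m: 10+25 = 35 ≤ 100
    lb-1: 80+25 = 105 ≤ 120
  queue-2 sheds 150 req/s to app-a, db-m, worker-1: 50 each.
    app-a: 35+50 = 85 ≤ 100
    db-m: 35+50 = 85 ≤ 100
    worker-1: 60+50 = 110 ≤ 150
Round 3 — app-b crashes.
  app-b sheds 95 req/s to db-m, worker-1: 47 each (1 lost).
    db-m: 85+47 = 132 > 100
    worker-1: 110+47 = 157 > 150
Round 4 — db-m, worker-1 crash.
  db-m sheds 132 req/s to lb-1: 132 each.
    lb-1: 105+132 = 237 > 120
  worker-1 sheds 157 req/s: no online neighbours, lost.
Round 5 — lb-1 crashes.
  lb-1 sheds 237 req/s: no online neighbours, lost.
No further crashes.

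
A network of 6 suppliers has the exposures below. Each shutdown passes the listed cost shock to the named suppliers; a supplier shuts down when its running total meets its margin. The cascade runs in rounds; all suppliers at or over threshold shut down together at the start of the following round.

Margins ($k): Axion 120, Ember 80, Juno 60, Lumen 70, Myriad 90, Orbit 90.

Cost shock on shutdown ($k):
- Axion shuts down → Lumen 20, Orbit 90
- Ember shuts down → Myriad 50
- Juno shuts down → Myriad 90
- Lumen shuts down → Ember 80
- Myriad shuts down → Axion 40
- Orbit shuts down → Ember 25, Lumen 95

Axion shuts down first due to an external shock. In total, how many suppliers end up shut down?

Round 1 — Axion shuts down (initial).
  Lumen: +20 → 20 < 70
  Orbit: +90 → 90 ≥ 90
Round 2 — Orbit shuts down.
  Ember: +25 → 25 < 80
  Lumen: +95 → 115 ≥ 70
Round 3 — Lumen shuts down.
  Ember: +80 → 105 ≥ 80
Round 4 — Ember shuts down.
  Myriad: +50 → 50 < 90
No further shutdowns.

4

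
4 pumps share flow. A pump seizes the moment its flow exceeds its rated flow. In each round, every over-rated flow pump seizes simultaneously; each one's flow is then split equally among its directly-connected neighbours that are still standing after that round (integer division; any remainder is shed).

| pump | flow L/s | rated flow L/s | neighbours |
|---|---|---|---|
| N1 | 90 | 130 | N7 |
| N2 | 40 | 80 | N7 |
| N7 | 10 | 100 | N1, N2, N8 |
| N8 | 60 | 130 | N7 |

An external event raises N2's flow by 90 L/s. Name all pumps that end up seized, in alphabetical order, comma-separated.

Round 1 — N2 at 130 > 80. N2 seizes.
  N2 sheds 130 L/s to N7: 130 each.
    N7: 10+130 = 140 > 100
Round 2 — N7 seizes.
  N7 sheds 140 L/s to N1, N8: 70 each.
    N1: 90+70 = 160 > 130
    N8: 60+70 = 130 ≤ 130
Round 3 — N1 seizes.
  N1 sheds 160 L/s: no online neighbours, lost.
No further seizures.

N1, N2, N7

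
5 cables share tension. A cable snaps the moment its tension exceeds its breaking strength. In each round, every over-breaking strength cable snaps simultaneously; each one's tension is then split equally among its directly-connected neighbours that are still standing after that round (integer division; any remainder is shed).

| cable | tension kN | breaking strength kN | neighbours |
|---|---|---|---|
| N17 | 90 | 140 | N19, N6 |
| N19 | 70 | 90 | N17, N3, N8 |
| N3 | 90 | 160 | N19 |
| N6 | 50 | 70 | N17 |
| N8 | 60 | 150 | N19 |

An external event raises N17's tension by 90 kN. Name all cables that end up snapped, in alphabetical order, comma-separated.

N17, N19, N3, N6

Round 1 — N17 at 180 > 140. N17 snaps.
  N17 sheds 180 kN to N19, N6: 90 each.
    N19: 70+90 = 160 > 90
    N6: 50+90 = 140 > 70
Round 2 — N19, N6 snap.
  N19 sheds 160 kN to N3, N8: 80 each.
    N3: 90+80 = 170 > 160
    N8: 60+80 = 140 ≤ 150
  N6 sheds 140 kN: no online neighbours, lost.
Round 3 — N3 snaps.
  N3 sheds 170 kN: no online neighbours, lost.
No further breaks.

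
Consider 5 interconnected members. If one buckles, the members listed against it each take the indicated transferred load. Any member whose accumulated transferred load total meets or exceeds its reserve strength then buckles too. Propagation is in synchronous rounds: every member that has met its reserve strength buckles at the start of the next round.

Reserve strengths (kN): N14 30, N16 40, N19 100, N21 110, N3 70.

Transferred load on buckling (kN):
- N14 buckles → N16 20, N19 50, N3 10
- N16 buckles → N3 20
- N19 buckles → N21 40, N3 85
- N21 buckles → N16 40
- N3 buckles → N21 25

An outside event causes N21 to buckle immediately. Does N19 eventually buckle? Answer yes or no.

no

Round 1 — N21 buckles (initial).
  N16: +40 → 40 ≥ 40
Round 2 — N16 buckles.
  N3: +20 → 20 < 70
No further bucklings.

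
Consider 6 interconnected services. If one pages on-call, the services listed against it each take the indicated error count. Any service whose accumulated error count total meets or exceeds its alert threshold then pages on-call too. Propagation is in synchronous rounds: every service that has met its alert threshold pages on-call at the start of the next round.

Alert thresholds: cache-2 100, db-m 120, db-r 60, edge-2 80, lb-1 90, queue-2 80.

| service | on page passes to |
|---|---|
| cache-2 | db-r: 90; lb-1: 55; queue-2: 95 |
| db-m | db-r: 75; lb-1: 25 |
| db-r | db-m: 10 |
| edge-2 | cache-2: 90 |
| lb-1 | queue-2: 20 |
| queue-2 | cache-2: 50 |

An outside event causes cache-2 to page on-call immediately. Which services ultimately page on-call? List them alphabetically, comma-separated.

Round 1 — cache-2 pages on-call (initial).
  db-r: +90 → 90 ≥ 60
  lb-1: +55 → 55 < 90
  queue-2: +95 → 95 ≥ 80
Round 2 — db-r, queue-2 page on-call.
  db-m: +10 → 10 < 120
No further pages.

cache-2, db-r, queue-2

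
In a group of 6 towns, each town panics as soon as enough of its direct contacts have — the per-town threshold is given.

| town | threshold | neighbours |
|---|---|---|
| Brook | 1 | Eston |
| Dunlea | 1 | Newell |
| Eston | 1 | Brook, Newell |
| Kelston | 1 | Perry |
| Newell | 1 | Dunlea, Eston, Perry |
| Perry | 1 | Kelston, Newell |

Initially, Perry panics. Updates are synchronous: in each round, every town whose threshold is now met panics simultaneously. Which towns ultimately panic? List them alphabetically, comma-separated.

Brook, Dunlea, Eston, Kelston, Newell, Perry

Round 1 — Perry panics (initial).
Round 2 — checking thresholds:
  Kelston: 1 of 1 neighbours ≥ 1, panics.
  Newell: 1 of 3 neighbours ≥ 1, panics.
Round 3 — checking thresholds:
  Dunlea: 1 of 1 neighbours ≥ 1, panics.
  Eston: 1 of 2 neighbours ≥ 1, panics.
Round 4 — checking thresholds:
  Brook: 1 of 1 neighbours ≥ 1, panics.
Round 5 — no new panics; cascade stops.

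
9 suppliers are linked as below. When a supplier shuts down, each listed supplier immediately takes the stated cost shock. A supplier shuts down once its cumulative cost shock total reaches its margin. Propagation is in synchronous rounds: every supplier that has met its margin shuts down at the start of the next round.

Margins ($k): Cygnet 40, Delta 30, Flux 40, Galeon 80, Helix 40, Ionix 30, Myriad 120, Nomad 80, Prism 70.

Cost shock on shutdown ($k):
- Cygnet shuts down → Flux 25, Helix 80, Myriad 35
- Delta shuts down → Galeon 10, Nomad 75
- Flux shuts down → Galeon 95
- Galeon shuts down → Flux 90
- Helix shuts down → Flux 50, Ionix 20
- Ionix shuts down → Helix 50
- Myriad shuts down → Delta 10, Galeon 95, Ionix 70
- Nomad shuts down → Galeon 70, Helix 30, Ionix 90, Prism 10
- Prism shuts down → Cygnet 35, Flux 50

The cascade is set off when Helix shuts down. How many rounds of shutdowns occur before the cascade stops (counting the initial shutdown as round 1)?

Round 1 — Helix shuts down (initial).
  Flux: +50 → 50 ≥ 40
  Ionix: +20 → 20 < 30
Round 2 — Flux shuts down.
  Galeon: +95 → 95 ≥ 80
Round 3 — Galeon shuts down.
No further shutdowns.

3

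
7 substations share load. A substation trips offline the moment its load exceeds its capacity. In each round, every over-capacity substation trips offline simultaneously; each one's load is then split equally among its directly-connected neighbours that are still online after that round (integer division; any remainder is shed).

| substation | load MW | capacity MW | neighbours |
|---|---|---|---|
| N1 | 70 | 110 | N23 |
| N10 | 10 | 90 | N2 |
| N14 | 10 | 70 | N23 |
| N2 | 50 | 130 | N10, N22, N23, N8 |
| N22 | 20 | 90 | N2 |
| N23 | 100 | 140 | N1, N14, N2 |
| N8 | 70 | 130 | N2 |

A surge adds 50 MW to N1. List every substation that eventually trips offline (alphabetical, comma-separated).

N1, N14, N2, N23

Round 1 — N1 at 120 > 110. N1 trips offline.
  N1 sheds 120 MW to N23: 120 each.
    N23: 100+120 = 220 > 140
Round 2 — N23 trips offline.
  N23 sheds 220 MW to N14, N2: 110 each.
    N14: 10+110 = 120 > 70
    N2: 50+110 = 160 > 130
Round 3 — N14, N2 trip offline.
  N14 sheds 120 MW: no online neighbours, lost.
  N2 sheds 160 MW to N10, N22, N8: 53 each (1 lost).
    N10: 10+53 = 63 ≤ 90
    N22: 20+53 = 73 ≤ 90
    N8: 70+53 = 123 ≤ 130
No further trips.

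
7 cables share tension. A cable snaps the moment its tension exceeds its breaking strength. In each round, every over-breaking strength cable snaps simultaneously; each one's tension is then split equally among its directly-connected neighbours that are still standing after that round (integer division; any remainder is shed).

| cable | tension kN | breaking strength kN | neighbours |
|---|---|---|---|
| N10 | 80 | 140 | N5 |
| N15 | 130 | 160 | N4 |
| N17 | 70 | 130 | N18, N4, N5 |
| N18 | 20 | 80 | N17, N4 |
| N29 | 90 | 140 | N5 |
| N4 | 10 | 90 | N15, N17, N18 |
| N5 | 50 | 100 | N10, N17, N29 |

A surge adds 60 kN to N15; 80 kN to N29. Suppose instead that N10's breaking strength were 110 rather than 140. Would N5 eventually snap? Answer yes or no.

With N10's breaking strength at 110:
Round 1 — N15 at 190 > 160; N29 at 170 > 140. N15, N29 snap.
  N15 sheds 190 kN to N4: 190 each.
    N4: 10+190 = 200 > 90
  N29 sheds 170 kN to N5: 170 each.
    N5: 50+170 = 220 > 100
Round 2 — N4, N5 snap.
  N4 sheds 200 kN to N17, N18: 100 each.
    N17: 70+100 = 170 > 130
    N18: 20+100 = 120 > 80
  N5 sheds 220 kN to N10, N17: 110 each.
    N10: 80+110 = 190 > 110
    N17: 170+110 = 280 > 130
Round 3 — N10, N17, N18 snap.
  N10 sheds 190 kN: no online neighbours, lost.
  N17 sheds 280 kN: no online neighbours, lost.
  N18 sheds 120 kN: no online neighbours, lost.
No further breaks.

yes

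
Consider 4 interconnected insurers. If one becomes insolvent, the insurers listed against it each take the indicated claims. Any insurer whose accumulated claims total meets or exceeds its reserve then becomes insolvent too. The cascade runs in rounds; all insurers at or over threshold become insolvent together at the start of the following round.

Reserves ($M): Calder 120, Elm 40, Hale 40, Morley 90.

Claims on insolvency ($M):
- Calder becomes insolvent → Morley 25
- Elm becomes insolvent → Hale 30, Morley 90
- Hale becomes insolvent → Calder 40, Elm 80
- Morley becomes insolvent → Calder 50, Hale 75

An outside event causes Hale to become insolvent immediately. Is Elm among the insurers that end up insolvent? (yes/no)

Round 1 — Hale becomes insolvent (initial).
  Calder: +40 → 40 < 120
  Elm: +80 → 80 ≥ 40
Round 2 — Elm becomes insolvent.
  Morley: +90 → 90 ≥ 90
Round 3 — Morley becomes insolvent.
  Calder: +50 → 90 < 120
No further insolvencies.

yes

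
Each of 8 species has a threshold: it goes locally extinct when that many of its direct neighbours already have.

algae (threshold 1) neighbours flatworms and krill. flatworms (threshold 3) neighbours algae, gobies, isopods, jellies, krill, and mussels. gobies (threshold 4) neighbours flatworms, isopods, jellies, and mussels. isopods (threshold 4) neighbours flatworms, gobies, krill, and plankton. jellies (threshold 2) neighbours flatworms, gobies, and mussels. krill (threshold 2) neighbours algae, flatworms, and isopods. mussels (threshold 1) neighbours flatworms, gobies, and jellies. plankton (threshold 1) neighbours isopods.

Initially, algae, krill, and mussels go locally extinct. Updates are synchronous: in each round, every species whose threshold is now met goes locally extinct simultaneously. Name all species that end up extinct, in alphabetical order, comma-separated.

algae, flatworms, jellies, krill, mussels

Round 1 — algae, krill, mussels go locally extinct (initial).
Round 2 — checking thresholds:
  flatworms: 3 of 6 neighbours ≥ 3, goes locally extinct.
  gobies: 1 of 4 neighbours < 4, below threshold.
  isopods: 1 of 4 neighbours < 4, below threshold.
  jellies: 1 of 3 neighbours < 2, below threshold.
Round 3 — checking thresholds:
  gobies: 2 of 4 neighbours < 4, below threshold.
  isopods: 2 of 4 neighbours < 4, below threshold.
  jellies: 2 of 3 neighbours ≥ 2, goes locally extinct.
Round 4 — no new extinctions; cascade stops.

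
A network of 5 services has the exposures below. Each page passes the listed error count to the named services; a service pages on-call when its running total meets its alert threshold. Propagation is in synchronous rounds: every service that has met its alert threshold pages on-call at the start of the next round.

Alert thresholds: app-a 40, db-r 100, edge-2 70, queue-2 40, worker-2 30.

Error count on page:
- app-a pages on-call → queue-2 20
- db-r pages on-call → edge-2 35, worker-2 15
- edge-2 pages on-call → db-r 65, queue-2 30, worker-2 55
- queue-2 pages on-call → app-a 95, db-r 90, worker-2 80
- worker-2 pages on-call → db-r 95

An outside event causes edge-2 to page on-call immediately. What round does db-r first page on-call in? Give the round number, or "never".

3

Round 1 — edge-2 pages on-call (initial).
  db-r: +65 → 65 < 100
  queue-2: +30 → 30 < 40
  worker-2: +55 → 55 ≥ 30
Round 2 — worker-2 pages on-call.
  db-r: +95 → 160 ≥ 100
Round 3 — db-r pages on-call.
No further pages.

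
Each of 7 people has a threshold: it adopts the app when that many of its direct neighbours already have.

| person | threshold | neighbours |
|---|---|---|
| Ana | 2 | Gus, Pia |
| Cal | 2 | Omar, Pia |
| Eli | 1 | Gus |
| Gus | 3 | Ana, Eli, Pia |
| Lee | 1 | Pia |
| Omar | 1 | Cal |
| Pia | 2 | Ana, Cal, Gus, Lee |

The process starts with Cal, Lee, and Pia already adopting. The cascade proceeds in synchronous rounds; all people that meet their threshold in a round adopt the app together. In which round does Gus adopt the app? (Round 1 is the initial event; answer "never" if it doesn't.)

never

Round 1 — Cal, Lee, Pia adopt the app (initial).
Round 2 — checking thresholds:
  Ana: 1 of 2 neighbours < 2, holds.
  Gus: 1 of 3 neighbours < 3, holds.
  Omar: 1 of 1 neighbours ≥ 1, adopts the app.
Round 3 — no new adoptions; cascade stops.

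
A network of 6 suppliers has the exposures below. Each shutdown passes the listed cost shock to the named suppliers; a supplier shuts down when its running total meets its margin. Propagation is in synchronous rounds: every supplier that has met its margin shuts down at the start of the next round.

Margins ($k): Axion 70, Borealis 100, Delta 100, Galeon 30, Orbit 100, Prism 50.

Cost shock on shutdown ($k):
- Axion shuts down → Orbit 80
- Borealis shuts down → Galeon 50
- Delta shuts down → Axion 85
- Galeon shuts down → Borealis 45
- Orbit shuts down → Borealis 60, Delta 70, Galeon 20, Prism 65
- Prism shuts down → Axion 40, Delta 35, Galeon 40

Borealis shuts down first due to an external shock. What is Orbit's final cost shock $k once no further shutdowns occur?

0

Round 1 — Borealis shuts down (initial).
  Galeon: +50 → 50 ≥ 30
Round 2 — Galeon shuts down.
No further shutdowns.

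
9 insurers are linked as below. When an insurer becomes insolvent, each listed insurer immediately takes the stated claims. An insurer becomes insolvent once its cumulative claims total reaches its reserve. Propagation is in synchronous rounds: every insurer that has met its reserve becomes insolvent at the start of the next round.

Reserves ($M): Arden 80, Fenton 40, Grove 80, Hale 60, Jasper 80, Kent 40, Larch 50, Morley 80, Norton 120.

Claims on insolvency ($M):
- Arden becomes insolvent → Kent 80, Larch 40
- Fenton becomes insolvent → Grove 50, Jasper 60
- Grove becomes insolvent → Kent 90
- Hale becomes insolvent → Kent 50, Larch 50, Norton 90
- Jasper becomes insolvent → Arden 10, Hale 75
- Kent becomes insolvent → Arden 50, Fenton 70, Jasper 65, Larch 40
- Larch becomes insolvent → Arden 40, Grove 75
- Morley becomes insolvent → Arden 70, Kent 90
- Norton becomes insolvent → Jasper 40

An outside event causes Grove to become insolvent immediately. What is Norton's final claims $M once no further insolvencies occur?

90

Round 1 — Grove becomes insolvent (initial).
  Kent: +90 → 90 ≥ 40
Round 2 — Kent becomes insolvent.
  Arden: +50 → 50 < 80
  Fenton: +70 → 70 ≥ 40
  Jasper: +65 → 65 < 80
  Larch: +40 → 40 < 50
Round 3 — Fenton becomes insolvent.
  Jasper: +60 → 125 ≥ 80
Round 4 — Jasper becomes insolvent.
  Arden: +10 → 60 < 80
  Hale: +75 → 75 ≥ 60
Round 5 — Hale becomes insolvent.
  Larch: +50 → 90 ≥ 50
  Norton: +90 → 90 < 120
Round 6 — Larch becomes insolvent.
  Arden: +40 → 100 ≥ 80
Round 7 — Arden becomes insolvent.
No further insolvencies.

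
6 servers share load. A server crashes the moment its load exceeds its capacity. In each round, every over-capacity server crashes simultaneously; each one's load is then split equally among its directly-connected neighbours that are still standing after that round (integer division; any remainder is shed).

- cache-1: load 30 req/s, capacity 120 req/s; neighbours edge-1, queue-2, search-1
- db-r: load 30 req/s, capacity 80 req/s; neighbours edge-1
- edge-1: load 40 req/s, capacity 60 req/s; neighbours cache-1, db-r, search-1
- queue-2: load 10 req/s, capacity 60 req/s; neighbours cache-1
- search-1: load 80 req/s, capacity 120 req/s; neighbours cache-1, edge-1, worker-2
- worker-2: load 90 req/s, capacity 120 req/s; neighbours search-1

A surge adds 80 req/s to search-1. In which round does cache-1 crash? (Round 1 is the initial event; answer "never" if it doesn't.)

3

Round 1 — search-1 at 160 > 120. search-1 crashes.
  search-1 sheds 160 req/s to cache-1, edge-1, worker-2: 53 each (1 lost).
    cache-1: 30+53 = 83 ≤ 120
    edge-1: 40+53 = 93 > 60
    worker-2: 90+53 = 143 > 120
Round 2 — edge-1, worker-2 crash.
  edge-1 sheds 93 req/s to cache-1, db-r: 46 each (1 lost).
    cache-1: 83+46 = 129 > 120
    db-r: 30+46 = 76 ≤ 80
  worker-2 sheds 143 req/s: no online neighbours, lost.
Round 3 — cache-1 crashes.
  cache-1 sheds 129 req/s to queue-2: 129 each.
    queue-2: 10+129 = 139 > 60
Round 4 — queue-2 crashes.
  queue-2 sheds 139 req/s: no online neighbours, lost.
No further crashes.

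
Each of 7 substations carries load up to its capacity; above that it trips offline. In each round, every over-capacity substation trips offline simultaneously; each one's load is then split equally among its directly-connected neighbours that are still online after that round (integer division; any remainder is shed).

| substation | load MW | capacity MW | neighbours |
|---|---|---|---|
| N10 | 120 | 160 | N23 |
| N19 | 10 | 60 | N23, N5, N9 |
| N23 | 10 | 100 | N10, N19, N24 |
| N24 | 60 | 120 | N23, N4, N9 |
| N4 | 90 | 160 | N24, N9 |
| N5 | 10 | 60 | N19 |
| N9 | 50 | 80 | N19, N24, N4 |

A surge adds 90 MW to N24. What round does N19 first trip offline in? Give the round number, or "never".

Round 1 — N24 at 150 > 120. N24 trips offline.
  N24 sheds 150 MW to N23, N4, N9: 50 each.
    N23: 10+50 = 60 ≤ 100
    N4: 90+50 = 140 ≤ 160
    N9: 50+50 = 100 > 80
Round 2 — N9 trips offline.
  N9 sheds 100 MW to N19, N4: 50 each.
    N19: 10+50 = 60 ≤ 60
    N4: 140+50 = 190 > 160
Round 3 — N4 trips offline.
  N4 sheds 190 MW: no online neighbours, lost.
No further trips.

never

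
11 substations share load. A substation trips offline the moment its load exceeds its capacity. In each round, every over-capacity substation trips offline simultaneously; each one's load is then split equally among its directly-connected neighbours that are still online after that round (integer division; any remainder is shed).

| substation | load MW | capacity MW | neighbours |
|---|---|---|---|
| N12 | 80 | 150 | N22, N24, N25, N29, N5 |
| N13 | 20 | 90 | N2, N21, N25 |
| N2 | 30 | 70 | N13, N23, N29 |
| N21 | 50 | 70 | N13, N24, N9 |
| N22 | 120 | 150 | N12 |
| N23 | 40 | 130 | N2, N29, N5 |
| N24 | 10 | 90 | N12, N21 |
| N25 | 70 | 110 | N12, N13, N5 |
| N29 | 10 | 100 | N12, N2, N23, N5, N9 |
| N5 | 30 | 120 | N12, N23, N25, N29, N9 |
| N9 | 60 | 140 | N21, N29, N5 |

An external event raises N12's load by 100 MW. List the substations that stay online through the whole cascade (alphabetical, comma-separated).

Round 1 — N12 at 180 > 150. N12 trips offline.
  N12 sheds 180 MW to N22, N24, N25, N29, N5: 36 each.
    N22: 120+36 = 156 > 150
    N24: 10+36 = 46 ≤ 90
    N25: 70+36 = 106 ≤ 110
    N29: 10+36 = 46 ≤ 100
    N5: 30+36 = 66 ≤ 120
Round 2 — N22 trips offline.
  N22 sheds 156 MW: no online neighbours, lost.
No further trips.

N13, N2, N21, N23, N24, N25, N29, N5, N9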